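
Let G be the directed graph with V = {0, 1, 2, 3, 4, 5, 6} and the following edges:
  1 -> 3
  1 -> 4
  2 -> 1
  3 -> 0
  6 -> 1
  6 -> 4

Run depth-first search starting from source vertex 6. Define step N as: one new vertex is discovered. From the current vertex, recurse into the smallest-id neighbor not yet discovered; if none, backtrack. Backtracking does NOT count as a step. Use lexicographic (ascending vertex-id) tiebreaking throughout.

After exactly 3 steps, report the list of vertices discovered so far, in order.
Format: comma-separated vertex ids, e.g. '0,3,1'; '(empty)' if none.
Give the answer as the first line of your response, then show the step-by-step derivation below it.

6,1,3

step 1: discover 6; path=6; order=6
step 2: discover 1; path=6>1; order=6,1
step 3: discover 3; path=6>1>3; order=6,1,3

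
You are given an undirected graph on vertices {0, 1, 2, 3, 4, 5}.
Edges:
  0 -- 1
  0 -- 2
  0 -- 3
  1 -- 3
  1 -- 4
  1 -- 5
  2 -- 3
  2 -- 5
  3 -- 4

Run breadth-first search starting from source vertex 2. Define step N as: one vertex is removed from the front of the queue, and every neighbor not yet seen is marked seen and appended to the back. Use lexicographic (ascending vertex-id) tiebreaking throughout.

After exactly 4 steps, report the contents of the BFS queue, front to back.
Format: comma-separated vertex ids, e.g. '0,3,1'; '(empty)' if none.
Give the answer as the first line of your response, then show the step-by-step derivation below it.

1,4

step 1: dequeue 2; queue=[0,3,5]; order=2
step 2: dequeue 0; queue=[3,5,1]; order=2,0
step 3: dequeue 3; queue=[5,1,4]; order=2,0,3
step 4: dequeue 5; queue=[1,4]; order=2,0,3,5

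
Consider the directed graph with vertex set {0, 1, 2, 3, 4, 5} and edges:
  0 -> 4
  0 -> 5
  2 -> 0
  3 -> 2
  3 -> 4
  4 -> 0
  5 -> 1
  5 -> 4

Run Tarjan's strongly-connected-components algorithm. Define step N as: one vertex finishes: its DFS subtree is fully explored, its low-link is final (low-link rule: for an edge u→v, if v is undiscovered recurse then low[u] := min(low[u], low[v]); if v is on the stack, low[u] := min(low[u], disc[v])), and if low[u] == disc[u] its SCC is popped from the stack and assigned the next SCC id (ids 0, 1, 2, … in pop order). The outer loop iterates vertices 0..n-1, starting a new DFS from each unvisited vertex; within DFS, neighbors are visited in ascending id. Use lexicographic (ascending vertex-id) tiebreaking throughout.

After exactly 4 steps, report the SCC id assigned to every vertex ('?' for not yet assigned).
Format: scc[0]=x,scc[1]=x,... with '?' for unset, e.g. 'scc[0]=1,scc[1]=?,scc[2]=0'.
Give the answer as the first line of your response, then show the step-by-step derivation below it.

scc[0]=1,scc[1]=0,scc[2]=?,scc[3]=?,scc[4]=1,scc[5]=1

step 1: low=(low[0]=0,low[1]=?,low[2]=?,low[3]=?,low[4]=0,low[5]=?); scc=(scc[0]=?,scc[1]=?,scc[2]=?,scc[3]=?,scc[4]=?,scc[5]=?)
step 2: low=(low[0]=0,low[1]=3,low[2]=?,low[3]=?,low[4]=0,low[5]=2); scc=(scc[0]=?,scc[1]=0,scc[2]=?,scc[3]=?,scc[4]=?,scc[5]=?)
step 3: low=(low[0]=0,low[1]=3,low[2]=?,low[3]=?,low[4]=0,low[5]=1); scc=(scc[0]=?,scc[1]=0,scc[2]=?,scc[3]=?,scc[4]=?,scc[5]=?)
step 4: low=(low[0]=0,low[1]=3,low[2]=?,low[3]=?,low[4]=0,low[5]=1); scc=(scc[0]=1,scc[1]=0,scc[2]=?,scc[3]=?,scc[4]=1,scc[5]=1)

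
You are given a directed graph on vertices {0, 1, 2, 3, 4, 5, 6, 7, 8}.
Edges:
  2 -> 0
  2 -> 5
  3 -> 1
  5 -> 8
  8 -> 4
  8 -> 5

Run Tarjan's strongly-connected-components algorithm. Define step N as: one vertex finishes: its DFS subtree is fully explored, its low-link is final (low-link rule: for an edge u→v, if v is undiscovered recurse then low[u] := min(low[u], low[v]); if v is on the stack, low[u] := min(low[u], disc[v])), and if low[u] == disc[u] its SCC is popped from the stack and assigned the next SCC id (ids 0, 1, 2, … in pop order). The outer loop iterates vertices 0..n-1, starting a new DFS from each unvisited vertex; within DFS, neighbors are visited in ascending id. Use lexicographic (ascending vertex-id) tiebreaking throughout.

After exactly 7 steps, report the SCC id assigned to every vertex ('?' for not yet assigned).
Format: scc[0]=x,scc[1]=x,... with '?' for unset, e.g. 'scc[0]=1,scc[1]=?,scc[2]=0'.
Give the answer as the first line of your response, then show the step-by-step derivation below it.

scc[0]=0,scc[1]=1,scc[2]=4,scc[3]=5,scc[4]=2,scc[5]=3,scc[6]=?,scc[7]=?,scc[8]=3

step 1: low=(low[0]=0,low[1]=?,low[2]=?,low[3]=?,low[4]=?,low[5]=?,low[6]=?,low[7]=?,low[8]=?); scc=(scc[0]=0,scc[1]=?,scc[2]=?,scc[3]=?,scc[4]=?,scc[5]=?,scc[6]=?,scc[7]=?,scc[8]=?)
step 2: low=(low[0]=0,low[1]=1,low[2]=?,low[3]=?,low[4]=?,low[5]=?,low[6]=?,low[7]=?,low[8]=?); scc=(scc[0]=0,scc[1]=1,scc[2]=?,scc[3]=?,scc[4]=?,scc[5]=?,scc[6]=?,scc[7]=?,scc[8]=?)
step 3: low=(low[0]=0,low[1]=1,low[2]=2,low[3]=?,low[4]=5,low[5]=3,low[6]=?,low[7]=?,low[8]=4); scc=(scc[0]=0,scc[1]=1,scc[2]=?,scc[3]=?,scc[4]=2,scc[5]=?,scc[6]=?,scc[7]=?,scc[8]=?)
step 4: low=(low[0]=0,low[1]=1,low[2]=2,low[3]=?,low[4]=5,low[5]=3,low[6]=?,low[7]=?,low[8]=3); scc=(scc[0]=0,scc[1]=1,scc[2]=?,scc[3]=?,scc[4]=2,scc[5]=?,scc[6]=?,scc[7]=?,scc[8]=?)
step 5: low=(low[0]=0,low[1]=1,low[2]=2,low[3]=?,low[4]=5,low[5]=3,low[6]=?,low[7]=?,low[8]=3); scc=(scc[0]=0,scc[1]=1,scc[2]=?,scc[3]=?,scc[4]=2,scc[5]=3,scc[6]=?,scc[7]=?,scc[8]=3)
step 6: low=(low[0]=0,low[1]=1,low[2]=2,low[3]=?,low[4]=5,low[5]=3,low[6]=?,low[7]=?,low[8]=3); scc=(scc[0]=0,scc[1]=1,scc[2]=4,scc[3]=?,scc[4]=2,scc[5]=3,scc[6]=?,scc[7]=?,scc[8]=3)
step 7: low=(low[0]=0,low[1]=1,low[2]=2,low[3]=6,low[4]=5,low[5]=3,low[6]=?,low[7]=?,low[8]=3); scc=(scc[0]=0,scc[1]=1,scc[2]=4,scc[3]=5,scc[4]=2,scc[5]=3,scc[6]=?,scc[7]=?,scc[8]=3)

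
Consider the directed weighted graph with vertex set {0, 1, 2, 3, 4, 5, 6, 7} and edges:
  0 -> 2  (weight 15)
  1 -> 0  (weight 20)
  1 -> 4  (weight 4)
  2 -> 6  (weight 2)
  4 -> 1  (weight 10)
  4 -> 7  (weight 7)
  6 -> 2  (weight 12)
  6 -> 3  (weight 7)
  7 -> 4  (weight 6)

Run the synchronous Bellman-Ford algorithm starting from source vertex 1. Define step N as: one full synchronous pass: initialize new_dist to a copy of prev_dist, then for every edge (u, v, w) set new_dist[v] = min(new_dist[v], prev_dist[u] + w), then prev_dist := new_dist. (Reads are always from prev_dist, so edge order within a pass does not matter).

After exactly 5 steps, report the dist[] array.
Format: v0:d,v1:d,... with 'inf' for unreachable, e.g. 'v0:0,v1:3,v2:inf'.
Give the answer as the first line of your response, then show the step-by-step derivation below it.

v0:20,v1:0,v2:35,v3:44,v4:4,v5:inf,v6:37,v7:11

step 1: dist = v0:20,v1:0,v2:inf,v3:inf,v4:4,v5:inf,v6:inf,v7:inf
step 2: dist = v0:20,v1:0,v2:35,v3:inf,v4:4,v5:inf,v6:inf,v7:11
step 3: dist = v0:20,v1:0,v2:35,v3:inf,v4:4,v5:inf,v6:37,v7:11
step 4: dist = v0:20,v1:0,v2:35,v3:44,v4:4,v5:inf,v6:37,v7:11
step 5: dist = v0:20,v1:0,v2:35,v3:44,v4:4,v5:inf,v6:37,v7:11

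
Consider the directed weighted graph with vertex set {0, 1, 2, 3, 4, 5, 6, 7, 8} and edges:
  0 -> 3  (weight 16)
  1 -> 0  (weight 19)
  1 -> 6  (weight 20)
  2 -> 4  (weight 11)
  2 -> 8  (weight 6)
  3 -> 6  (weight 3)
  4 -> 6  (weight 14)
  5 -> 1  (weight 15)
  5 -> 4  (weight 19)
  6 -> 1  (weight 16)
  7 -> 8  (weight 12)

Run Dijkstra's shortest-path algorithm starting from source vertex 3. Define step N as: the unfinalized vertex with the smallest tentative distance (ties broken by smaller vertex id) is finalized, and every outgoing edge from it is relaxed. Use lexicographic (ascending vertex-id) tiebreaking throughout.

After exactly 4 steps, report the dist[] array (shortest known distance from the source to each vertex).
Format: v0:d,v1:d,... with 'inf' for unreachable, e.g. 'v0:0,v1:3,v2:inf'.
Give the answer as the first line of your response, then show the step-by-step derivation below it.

v0:38,v1:19,v2:inf,v3:0,v4:inf,v5:inf,v6:3,v7:inf,v8:inf

step 1: dist = v0:inf,v1:inf,v2:inf,v3:0,v4:inf,v5:inf,v6:3,v7:inf,v8:inf
step 2: dist = v0:inf,v1:19,v2:inf,v3:0,v4:inf,v5:inf,v6:3,v7:inf,v8:inf
step 3: dist = v0:38,v1:19,v2:inf,v3:0,v4:inf,v5:inf,v6:3,v7:inf,v8:inf
step 4: dist = v0:38,v1:19,v2:inf,v3:0,v4:inf,v5:inf,v6:3,v7:inf,v8:inf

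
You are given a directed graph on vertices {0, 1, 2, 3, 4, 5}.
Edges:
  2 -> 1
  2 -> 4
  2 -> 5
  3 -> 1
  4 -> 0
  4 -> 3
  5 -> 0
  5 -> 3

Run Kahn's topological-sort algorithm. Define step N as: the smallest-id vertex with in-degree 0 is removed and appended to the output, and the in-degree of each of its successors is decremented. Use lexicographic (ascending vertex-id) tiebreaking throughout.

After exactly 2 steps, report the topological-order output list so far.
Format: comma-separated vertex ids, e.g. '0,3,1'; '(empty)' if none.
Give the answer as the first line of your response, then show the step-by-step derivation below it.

2,4

step 1: output 2; order=[2]; indeg=(2,1,0,2,0,0)
step 2: output 4; order=[2,4]; indeg=(1,1,0,1,0,0)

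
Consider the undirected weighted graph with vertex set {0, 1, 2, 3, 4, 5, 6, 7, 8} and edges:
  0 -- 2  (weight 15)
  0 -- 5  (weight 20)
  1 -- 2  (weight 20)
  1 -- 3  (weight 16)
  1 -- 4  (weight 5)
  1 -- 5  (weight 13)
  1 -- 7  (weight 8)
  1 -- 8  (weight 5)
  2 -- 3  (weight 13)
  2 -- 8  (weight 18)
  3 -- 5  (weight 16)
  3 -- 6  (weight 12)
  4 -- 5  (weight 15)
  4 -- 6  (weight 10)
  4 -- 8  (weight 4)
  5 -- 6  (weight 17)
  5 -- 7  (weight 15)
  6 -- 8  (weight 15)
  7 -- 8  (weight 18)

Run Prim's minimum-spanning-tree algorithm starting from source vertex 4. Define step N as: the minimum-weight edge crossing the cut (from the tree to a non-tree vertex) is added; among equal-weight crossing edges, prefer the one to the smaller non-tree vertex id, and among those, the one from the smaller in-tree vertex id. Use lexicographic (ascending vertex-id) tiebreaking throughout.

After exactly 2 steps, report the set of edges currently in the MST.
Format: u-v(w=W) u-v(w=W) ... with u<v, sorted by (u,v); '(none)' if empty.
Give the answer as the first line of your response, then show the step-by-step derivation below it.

1-4(w=5) 4-8(w=4)

step 1: add edge 4-8 (w=4); MST = {4-8(w=4)}
step 2: add edge 1-4 (w=5); MST = {1-4(w=5) 4-8(w=4)}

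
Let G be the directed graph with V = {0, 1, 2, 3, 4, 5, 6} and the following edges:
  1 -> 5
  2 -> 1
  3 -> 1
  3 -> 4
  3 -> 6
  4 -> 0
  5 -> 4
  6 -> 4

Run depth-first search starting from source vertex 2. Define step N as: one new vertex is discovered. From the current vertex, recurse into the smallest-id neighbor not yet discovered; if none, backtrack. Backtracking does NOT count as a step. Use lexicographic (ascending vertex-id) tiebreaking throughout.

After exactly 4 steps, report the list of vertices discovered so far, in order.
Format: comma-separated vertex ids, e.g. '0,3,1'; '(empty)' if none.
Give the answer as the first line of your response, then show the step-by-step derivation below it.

2,1,5,4

step 1: discover 2; path=2; order=2
step 2: discover 1; path=2>1; order=2,1
step 3: discover 5; path=2>1>5; order=2,1,5
step 4: discover 4; path=2>1>5>4; order=2,1,5,4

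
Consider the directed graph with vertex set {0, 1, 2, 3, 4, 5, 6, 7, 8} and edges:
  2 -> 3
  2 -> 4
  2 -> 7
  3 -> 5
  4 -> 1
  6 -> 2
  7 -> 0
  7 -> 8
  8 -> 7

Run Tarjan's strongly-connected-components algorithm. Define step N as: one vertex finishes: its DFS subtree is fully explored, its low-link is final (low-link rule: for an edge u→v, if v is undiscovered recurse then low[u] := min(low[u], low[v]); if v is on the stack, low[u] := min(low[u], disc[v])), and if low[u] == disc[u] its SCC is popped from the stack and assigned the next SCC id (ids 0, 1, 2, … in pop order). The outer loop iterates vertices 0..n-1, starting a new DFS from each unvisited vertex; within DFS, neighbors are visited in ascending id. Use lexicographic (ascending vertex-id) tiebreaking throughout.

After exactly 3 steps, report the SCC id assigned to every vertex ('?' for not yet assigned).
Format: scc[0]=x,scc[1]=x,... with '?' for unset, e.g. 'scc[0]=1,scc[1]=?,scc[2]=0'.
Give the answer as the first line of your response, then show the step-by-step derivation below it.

scc[0]=0,scc[1]=1,scc[2]=?,scc[3]=?,scc[4]=?,scc[5]=2,scc[6]=?,scc[7]=?,scc[8]=?

step 1: low=(low[0]=0,low[1]=?,low[2]=?,low[3]=?,low[4]=?,low[5]=?,low[6]=?,low[7]=?,low[8]=?); scc=(scc[0]=0,scc[1]=?,scc[2]=?,scc[3]=?,scc[4]=?,scc[5]=?,scc[6]=?,scc[7]=?,scc[8]=?)
step 2: low=(low[0]=0,low[1]=1,low[2]=?,low[3]=?,low[4]=?,low[5]=?,low[6]=?,low[7]=?,low[8]=?); scc=(scc[0]=0,scc[1]=1,scc[2]=?,scc[3]=?,scc[4]=?,scc[5]=?,scc[6]=?,scc[7]=?,scc[8]=?)
step 3: low=(low[0]=0,low[1]=1,low[2]=2,low[3]=3,low[4]=?,low[5]=4,low[6]=?,low[7]=?,low[8]=?); scc=(scc[0]=0,scc[1]=1,scc[2]=?,scc[3]=?,scc[4]=?,scc[5]=2,scc[6]=?,scc[7]=?,scc[8]=?)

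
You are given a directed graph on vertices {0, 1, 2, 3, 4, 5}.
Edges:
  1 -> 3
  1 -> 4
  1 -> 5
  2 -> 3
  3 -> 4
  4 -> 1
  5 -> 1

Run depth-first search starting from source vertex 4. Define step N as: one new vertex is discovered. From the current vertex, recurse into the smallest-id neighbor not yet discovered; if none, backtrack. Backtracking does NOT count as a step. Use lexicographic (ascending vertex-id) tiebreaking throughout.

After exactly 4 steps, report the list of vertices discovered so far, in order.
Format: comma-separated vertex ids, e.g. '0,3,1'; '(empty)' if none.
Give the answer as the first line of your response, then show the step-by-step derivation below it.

4,1,3,5

step 1: discover 4; path=4; order=4
step 2: discover 1; path=4>1; order=4,1
step 3: discover 3; path=4>1>3; order=4,1,3
step 4: discover 5; path=4>1>5; order=4,1,3,5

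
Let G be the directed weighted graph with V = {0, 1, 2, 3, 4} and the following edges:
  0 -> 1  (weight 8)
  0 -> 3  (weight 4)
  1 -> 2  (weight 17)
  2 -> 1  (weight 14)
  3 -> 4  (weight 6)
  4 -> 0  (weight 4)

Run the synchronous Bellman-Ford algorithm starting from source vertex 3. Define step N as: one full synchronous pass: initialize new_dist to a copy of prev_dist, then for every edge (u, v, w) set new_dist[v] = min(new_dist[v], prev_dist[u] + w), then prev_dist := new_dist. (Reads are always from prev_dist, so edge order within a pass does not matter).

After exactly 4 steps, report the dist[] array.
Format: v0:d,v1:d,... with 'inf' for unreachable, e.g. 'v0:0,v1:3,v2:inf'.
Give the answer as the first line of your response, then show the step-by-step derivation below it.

v0:10,v1:18,v2:35,v3:0,v4:6

step 1: dist = v0:inf,v1:inf,v2:inf,v3:0,v4:6
step 2: dist = v0:10,v1:inf,v2:inf,v3:0,v4:6
step 3: dist = v0:10,v1:18,v2:inf,v3:0,v4:6
step 4: dist = v0:10,v1:18,v2:35,v3:0,v4:6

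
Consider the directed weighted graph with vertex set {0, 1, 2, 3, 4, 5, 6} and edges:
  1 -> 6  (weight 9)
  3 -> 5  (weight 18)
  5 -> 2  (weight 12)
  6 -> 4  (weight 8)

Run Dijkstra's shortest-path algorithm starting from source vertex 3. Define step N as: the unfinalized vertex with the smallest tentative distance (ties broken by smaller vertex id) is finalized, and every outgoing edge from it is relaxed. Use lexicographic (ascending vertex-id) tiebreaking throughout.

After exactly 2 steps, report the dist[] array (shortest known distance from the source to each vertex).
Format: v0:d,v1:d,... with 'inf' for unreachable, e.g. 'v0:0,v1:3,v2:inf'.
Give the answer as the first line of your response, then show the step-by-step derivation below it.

v0:inf,v1:inf,v2:30,v3:0,v4:inf,v5:18,v6:inf

step 1: dist = v0:inf,v1:inf,v2:inf,v3:0,v4:inf,v5:18,v6:inf
step 2: dist = v0:inf,v1:inf,v2:30,v3:0,v4:inf,v5:18,v6:inf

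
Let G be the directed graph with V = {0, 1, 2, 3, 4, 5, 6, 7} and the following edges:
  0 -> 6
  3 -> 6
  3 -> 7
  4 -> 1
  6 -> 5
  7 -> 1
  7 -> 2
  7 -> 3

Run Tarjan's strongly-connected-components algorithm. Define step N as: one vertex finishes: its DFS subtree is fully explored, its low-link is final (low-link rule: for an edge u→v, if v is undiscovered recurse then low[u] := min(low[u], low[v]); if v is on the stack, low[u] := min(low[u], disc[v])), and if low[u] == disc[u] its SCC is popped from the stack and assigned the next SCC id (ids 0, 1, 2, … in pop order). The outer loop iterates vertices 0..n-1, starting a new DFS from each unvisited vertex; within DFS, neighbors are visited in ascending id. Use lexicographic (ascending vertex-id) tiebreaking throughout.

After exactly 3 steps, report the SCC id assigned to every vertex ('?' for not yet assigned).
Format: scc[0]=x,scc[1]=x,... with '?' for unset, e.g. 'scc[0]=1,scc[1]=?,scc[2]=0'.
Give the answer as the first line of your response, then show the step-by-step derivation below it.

scc[0]=2,scc[1]=?,scc[2]=?,scc[3]=?,scc[4]=?,scc[5]=0,scc[6]=1,scc[7]=?

step 1: low=(low[0]=0,low[1]=?,low[2]=?,low[3]=?,low[4]=?,low[5]=2,low[6]=1,low[7]=?); scc=(scc[0]=?,scc[1]=?,scc[2]=?,scc[3]=?,scc[4]=?,scc[5]=0,scc[6]=?,scc[7]=?)
step 2: low=(low[0]=0,low[1]=?,low[2]=?,low[3]=?,low[4]=?,low[5]=2,low[6]=1,low[7]=?); scc=(scc[0]=?,scc[1]=?,scc[2]=?,scc[3]=?,scc[4]=?,scc[5]=0,scc[6]=1,scc[7]=?)
step 3: low=(low[0]=0,low[1]=?,low[2]=?,low[3]=?,low[4]=?,low[5]=2,low[6]=1,low[7]=?); scc=(scc[0]=2,scc[1]=?,scc[2]=?,scc[3]=?,scc[4]=?,scc[5]=0,scc[6]=1,scc[7]=?)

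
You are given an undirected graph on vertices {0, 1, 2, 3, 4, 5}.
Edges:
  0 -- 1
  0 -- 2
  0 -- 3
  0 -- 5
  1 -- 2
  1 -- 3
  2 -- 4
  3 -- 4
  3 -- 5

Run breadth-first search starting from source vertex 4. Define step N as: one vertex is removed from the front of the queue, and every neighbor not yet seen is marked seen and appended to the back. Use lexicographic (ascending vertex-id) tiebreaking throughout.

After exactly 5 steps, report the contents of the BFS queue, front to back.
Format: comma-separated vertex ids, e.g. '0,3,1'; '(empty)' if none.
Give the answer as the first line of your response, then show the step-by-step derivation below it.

5

step 1: dequeue 4; queue=[2,3]; order=4
step 2: dequeue 2; queue=[3,0,1]; order=4,2
step 3: dequeue 3; queue=[0,1,5]; order=4,2,3
step 4: dequeue 0; queue=[1,5]; order=4,2,3,0
step 5: dequeue 1; queue=[5]; order=4,2,3,0,1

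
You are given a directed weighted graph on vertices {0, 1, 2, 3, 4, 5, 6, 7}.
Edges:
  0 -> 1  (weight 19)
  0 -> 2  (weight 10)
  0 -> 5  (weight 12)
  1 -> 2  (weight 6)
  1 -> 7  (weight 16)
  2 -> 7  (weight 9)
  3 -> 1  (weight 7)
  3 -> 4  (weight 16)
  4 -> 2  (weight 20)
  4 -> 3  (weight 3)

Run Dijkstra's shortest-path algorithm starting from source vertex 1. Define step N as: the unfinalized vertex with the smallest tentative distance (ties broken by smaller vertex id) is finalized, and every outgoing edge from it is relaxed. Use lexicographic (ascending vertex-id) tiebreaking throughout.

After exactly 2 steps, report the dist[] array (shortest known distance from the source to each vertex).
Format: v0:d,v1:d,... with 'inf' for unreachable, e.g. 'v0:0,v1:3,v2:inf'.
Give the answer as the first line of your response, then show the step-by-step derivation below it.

v0:inf,v1:0,v2:6,v3:inf,v4:inf,v5:inf,v6:inf,v7:15

step 1: dist = v0:inf,v1:0,v2:6,v3:inf,v4:inf,v5:inf,v6:inf,v7:16
step 2: dist = v0:inf,v1:0,v2:6,v3:inf,v4:inf,v5:inf,v6:inf,v7:15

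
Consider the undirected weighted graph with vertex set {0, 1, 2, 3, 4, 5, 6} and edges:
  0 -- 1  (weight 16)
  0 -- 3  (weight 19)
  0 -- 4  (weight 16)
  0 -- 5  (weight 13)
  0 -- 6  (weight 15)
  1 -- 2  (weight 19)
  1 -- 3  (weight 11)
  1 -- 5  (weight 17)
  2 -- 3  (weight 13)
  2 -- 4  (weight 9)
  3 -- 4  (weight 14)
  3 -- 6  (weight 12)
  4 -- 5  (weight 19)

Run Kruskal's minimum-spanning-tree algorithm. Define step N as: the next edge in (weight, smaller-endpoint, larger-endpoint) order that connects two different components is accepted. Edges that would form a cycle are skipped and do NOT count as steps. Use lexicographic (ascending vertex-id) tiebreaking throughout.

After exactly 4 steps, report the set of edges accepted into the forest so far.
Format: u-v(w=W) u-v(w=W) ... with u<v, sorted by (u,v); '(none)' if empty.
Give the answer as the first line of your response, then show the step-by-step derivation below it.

0-5(w=13) 1-3(w=11) 2-4(w=9) 3-6(w=12)

step 1: add edge 2-4 (w=9); MST = {2-4(w=9)}
step 2: add edge 1-3 (w=11); MST = {1-3(w=11) 2-4(w=9)}
step 3: add edge 3-6 (w=12); MST = {1-3(w=11) 2-4(w=9) 3-6(w=12)}
step 4: add edge 0-5 (w=13); MST = {0-5(w=13) 1-3(w=11) 2-4(w=9) 3-6(w=12)}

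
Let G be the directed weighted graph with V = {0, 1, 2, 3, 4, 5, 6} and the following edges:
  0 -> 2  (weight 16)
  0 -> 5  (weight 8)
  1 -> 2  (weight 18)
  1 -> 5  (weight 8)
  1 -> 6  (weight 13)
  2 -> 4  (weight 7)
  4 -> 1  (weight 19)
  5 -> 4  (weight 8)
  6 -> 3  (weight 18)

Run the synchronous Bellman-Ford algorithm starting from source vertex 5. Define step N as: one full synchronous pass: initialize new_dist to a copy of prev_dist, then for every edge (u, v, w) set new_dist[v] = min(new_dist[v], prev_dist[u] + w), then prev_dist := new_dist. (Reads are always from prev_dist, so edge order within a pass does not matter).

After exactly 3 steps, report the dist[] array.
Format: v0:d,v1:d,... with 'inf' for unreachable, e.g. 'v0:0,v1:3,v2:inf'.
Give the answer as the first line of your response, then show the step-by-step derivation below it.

v0:inf,v1:27,v2:45,v3:inf,v4:8,v5:0,v6:40

step 1: dist = v0:inf,v1:inf,v2:inf,v3:inf,v4:8,v5:0,v6:inf
step 2: dist = v0:inf,v1:27,v2:inf,v3:inf,v4:8,v5:0,v6:inf
step 3: dist = v0:inf,v1:27,v2:45,v3:inf,v4:8,v5:0,v6:40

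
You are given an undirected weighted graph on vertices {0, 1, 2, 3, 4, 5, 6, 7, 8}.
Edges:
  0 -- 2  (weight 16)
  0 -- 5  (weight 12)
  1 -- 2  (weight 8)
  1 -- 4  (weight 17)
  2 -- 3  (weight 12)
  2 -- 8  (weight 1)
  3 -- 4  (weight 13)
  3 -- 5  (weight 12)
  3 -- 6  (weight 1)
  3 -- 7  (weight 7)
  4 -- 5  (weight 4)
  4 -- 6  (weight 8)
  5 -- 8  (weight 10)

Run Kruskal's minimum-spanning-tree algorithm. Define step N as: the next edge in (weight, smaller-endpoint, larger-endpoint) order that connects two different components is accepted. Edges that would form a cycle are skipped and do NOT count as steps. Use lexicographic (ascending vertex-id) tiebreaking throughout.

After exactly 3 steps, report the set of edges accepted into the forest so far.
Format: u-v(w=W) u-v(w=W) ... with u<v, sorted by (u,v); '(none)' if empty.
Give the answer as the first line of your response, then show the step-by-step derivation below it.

2-8(w=1) 3-6(w=1) 4-5(w=4)

step 1: add edge 2-8 (w=1); MST = {2-8(w=1)}
step 2: add edge 3-6 (w=1); MST = {2-8(w=1) 3-6(w=1)}
step 3: add edge 4-5 (w=4); MST = {2-8(w=1) 3-6(w=1) 4-5(w=4)}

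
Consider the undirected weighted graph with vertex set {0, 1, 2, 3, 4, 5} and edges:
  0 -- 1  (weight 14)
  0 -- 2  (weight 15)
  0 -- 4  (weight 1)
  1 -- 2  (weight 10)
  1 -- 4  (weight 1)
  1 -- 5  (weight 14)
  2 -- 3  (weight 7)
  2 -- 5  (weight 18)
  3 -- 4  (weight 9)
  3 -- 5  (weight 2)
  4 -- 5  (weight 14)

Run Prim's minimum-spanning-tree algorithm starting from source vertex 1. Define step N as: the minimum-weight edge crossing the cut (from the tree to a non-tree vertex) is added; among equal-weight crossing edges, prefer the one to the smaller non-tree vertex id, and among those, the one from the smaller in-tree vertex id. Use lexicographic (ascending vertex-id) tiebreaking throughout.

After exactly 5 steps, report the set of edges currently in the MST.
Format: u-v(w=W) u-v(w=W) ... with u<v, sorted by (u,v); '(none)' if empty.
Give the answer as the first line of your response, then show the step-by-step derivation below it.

0-4(w=1) 1-4(w=1) 2-3(w=7) 3-4(w=9) 3-5(w=2)

step 1: add edge 1-4 (w=1); MST = {1-4(w=1)}
step 2: add edge 0-4 (w=1); MST = {0-4(w=1) 1-4(w=1)}
step 3: add edge 3-4 (w=9); MST = {0-4(w=1) 1-4(w=1) 3-4(w=9)}
step 4: add edge 3-5 (w=2); MST = {0-4(w=1) 1-4(w=1) 3-4(w=9) 3-5(w=2)}
step 5: add edge 2-3 (w=7); MST = {0-4(w=1) 1-4(w=1) 2-3(w=7) 3-4(w=9) 3-5(w=2)}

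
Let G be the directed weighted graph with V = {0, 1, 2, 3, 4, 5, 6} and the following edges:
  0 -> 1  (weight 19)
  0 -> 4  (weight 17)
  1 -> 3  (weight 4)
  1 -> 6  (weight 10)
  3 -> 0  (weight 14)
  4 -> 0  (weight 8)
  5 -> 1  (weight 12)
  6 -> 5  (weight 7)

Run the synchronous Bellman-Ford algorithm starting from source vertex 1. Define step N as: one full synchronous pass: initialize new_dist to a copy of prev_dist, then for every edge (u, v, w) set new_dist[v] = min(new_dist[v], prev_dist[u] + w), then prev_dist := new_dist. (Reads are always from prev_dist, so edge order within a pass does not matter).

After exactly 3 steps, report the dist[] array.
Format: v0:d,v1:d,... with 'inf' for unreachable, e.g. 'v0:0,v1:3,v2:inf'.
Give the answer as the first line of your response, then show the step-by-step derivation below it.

v0:18,v1:0,v2:inf,v3:4,v4:35,v5:17,v6:10

step 1: dist = v0:inf,v1:0,v2:inf,v3:4,v4:inf,v5:inf,v6:10
step 2: dist = v0:18,v1:0,v2:inf,v3:4,v4:inf,v5:17,v6:10
step 3: dist = v0:18,v1:0,v2:inf,v3:4,v4:35,v5:17,v6:10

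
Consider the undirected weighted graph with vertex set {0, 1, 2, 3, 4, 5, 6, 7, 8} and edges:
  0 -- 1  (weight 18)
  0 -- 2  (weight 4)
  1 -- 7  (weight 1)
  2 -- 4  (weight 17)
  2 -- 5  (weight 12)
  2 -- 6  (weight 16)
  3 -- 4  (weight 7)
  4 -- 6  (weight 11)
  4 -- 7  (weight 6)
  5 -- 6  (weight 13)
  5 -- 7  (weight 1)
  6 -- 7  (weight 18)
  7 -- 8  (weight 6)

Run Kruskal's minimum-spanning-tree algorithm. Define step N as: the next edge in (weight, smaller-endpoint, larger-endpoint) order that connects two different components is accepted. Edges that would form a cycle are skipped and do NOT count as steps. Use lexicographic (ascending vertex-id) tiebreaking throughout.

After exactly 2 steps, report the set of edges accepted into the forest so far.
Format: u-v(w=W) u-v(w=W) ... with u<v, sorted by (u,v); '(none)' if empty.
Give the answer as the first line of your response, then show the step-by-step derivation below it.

1-7(w=1) 5-7(w=1)

step 1: add edge 1-7 (w=1); MST = {1-7(w=1)}
step 2: add edge 5-7 (w=1); MST = {1-7(w=1) 5-7(w=1)}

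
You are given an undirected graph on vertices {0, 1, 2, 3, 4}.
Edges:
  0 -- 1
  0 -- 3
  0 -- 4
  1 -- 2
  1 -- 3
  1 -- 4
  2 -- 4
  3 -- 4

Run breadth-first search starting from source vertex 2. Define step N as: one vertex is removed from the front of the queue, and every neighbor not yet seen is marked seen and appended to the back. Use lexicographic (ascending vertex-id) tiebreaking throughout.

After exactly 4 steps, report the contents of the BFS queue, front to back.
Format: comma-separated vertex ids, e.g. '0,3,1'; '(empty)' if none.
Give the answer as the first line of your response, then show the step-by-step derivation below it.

3

step 1: dequeue 2; queue=[1,4]; order=2
step 2: dequeue 1; queue=[4,0,3]; order=2,1
step 3: dequeue 4; queue=[0,3]; order=2,1,4
step 4: dequeue 0; queue=[3]; order=2,1,4,0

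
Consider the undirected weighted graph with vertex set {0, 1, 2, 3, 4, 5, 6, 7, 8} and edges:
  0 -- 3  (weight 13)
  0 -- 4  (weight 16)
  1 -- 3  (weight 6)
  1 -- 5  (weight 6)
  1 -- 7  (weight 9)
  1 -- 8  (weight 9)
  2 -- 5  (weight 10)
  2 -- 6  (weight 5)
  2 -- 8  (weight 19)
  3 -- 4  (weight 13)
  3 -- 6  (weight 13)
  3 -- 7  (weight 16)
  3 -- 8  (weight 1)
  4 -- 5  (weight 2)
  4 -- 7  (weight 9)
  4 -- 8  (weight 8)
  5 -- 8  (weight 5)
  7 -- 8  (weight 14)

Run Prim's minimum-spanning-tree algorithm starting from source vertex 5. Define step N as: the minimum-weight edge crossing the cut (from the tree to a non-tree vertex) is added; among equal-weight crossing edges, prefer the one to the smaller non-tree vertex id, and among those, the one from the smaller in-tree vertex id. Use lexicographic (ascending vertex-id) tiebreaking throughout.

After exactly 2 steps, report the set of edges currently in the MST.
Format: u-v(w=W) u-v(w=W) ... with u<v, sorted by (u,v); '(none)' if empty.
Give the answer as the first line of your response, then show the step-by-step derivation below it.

4-5(w=2) 5-8(w=5)

step 1: add edge 4-5 (w=2); MST = {4-5(w=2)}
step 2: add edge 5-8 (w=5); MST = {4-5(w=2) 5-8(w=5)}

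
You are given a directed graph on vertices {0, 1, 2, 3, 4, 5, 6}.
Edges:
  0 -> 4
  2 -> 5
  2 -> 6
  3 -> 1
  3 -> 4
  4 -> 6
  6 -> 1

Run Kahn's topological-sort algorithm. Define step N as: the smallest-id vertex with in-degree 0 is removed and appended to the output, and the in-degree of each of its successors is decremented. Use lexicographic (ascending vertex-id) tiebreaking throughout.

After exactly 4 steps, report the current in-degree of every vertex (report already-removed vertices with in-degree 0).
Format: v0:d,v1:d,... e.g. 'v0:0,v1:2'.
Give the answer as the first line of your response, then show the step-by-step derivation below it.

v0:0,v1:1,v2:0,v3:0,v4:0,v5:0,v6:0

step 1: output 0; order=[0]; indeg=(0,2,0,0,1,1,2)
step 2: output 2; order=[0,2]; indeg=(0,2,0,0,1,0,1)
step 3: output 3; order=[0,2,3]; indeg=(0,1,0,0,0,0,1)
step 4: output 4; order=[0,2,3,4]; indeg=(0,1,0,0,0,0,0)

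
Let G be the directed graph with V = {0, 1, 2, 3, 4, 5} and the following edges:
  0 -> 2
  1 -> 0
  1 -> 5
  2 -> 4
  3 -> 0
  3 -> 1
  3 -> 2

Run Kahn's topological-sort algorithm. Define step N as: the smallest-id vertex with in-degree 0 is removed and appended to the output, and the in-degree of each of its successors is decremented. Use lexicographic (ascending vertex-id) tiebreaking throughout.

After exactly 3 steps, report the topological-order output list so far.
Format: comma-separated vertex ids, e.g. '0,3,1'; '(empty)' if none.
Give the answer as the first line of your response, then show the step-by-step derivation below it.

3,1,0

step 1: output 3; order=[3]; indeg=(1,0,1,0,1,1)
step 2: output 1; order=[3,1]; indeg=(0,0,1,0,1,0)
step 3: output 0; order=[3,1,0]; indeg=(0,0,0,0,1,0)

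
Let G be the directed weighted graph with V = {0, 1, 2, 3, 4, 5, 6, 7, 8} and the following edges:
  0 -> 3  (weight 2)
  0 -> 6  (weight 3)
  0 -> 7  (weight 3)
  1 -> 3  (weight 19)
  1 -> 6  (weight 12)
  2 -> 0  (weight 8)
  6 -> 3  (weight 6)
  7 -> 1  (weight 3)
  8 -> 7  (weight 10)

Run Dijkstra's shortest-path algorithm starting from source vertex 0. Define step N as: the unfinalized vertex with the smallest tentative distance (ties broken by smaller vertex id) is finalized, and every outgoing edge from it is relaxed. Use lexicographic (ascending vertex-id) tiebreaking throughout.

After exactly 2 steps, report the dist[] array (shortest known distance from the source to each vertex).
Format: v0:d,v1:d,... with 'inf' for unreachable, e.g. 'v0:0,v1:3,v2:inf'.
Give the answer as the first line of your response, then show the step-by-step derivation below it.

v0:0,v1:inf,v2:inf,v3:2,v4:inf,v5:inf,v6:3,v7:3,v8:inf

step 1: dist = v0:0,v1:inf,v2:inf,v3:2,v4:inf,v5:inf,v6:3,v7:3,v8:inf
step 2: dist = v0:0,v1:inf,v2:inf,v3:2,v4:inf,v5:inf,v6:3,v7:3,v8:inf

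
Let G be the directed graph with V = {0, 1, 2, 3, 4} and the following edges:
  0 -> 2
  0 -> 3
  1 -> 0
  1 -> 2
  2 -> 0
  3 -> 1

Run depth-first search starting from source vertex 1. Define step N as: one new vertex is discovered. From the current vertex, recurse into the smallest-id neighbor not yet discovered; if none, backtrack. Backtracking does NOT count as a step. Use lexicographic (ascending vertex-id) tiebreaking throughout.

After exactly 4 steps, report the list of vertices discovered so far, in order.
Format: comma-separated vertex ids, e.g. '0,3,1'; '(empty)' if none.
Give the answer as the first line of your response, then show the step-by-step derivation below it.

1,0,2,3

step 1: discover 1; path=1; order=1
step 2: discover 0; path=1>0; order=1,0
step 3: discover 2; path=1>0>2; order=1,0,2
step 4: discover 3; path=1>0>3; order=1,0,2,3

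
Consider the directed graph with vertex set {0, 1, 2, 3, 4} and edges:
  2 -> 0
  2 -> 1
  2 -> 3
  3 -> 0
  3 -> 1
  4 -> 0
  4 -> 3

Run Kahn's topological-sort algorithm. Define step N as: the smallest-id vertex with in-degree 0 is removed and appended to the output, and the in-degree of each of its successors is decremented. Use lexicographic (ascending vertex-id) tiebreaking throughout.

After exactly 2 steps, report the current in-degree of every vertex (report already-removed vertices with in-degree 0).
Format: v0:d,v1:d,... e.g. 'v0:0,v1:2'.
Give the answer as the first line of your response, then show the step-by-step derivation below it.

v0:1,v1:1,v2:0,v3:0,v4:0

step 1: output 2; order=[2]; indeg=(2,1,0,1,0)
step 2: output 4; order=[2,4]; indeg=(1,1,0,0,0)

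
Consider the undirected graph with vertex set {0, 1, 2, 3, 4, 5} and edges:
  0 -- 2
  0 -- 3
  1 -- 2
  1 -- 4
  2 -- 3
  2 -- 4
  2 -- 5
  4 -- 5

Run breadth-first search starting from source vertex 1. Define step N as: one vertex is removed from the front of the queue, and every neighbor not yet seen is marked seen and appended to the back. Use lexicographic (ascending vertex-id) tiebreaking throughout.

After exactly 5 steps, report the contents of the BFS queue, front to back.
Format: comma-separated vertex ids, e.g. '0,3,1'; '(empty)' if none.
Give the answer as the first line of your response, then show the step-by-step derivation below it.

5

step 1: dequeue 1; queue=[2,4]; order=1
step 2: dequeue 2; queue=[4,0,3,5]; order=1,2
step 3: dequeue 4; queue=[0,3,5]; order=1,2,4
step 4: dequeue 0; queue=[3,5]; order=1,2,4,0
step 5: dequeue 3; queue=[5]; order=1,2,4,0,3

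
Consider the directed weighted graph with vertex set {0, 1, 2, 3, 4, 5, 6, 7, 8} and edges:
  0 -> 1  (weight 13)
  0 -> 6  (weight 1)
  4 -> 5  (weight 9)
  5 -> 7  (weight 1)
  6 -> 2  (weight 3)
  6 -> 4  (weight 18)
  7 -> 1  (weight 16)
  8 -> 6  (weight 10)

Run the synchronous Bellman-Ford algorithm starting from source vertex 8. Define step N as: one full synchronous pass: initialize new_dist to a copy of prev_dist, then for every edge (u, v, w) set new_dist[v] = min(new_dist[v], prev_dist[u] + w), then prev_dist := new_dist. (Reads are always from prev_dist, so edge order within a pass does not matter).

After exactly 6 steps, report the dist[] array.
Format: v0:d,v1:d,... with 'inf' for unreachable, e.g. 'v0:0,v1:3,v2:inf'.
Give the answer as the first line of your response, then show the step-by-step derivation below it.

v0:inf,v1:54,v2:13,v3:inf,v4:28,v5:37,v6:10,v7:38,v8:0

step 1: dist = v0:inf,v1:inf,v2:inf,v3:inf,v4:inf,v5:inf,v6:10,v7:inf,v8:0
step 2: dist = v0:inf,v1:inf,v2:13,v3:inf,v4:28,v5:inf,v6:10,v7:inf,v8:0
step 3: dist = v0:inf,v1:inf,v2:13,v3:inf,v4:28,v5:37,v6:10,v7:inf,v8:0
step 4: dist = v0:inf,v1:inf,v2:13,v3:inf,v4:28,v5:37,v6:10,v7:38,v8:0
step 5: dist = v0:inf,v1:54,v2:13,v3:inf,v4:28,v5:37,v6:10,v7:38,v8:0
step 6: dist = v0:inf,v1:54,v2:13,v3:inf,v4:28,v5:37,v6:10,v7:38,v8:0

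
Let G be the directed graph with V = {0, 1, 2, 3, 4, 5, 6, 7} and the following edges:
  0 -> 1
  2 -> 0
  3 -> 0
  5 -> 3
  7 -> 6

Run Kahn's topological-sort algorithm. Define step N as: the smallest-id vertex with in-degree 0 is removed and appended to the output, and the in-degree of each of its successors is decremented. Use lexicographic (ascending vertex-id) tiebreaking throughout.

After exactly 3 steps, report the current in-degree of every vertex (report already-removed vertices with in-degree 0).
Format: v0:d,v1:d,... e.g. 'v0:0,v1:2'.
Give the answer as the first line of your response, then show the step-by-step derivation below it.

v0:1,v1:1,v2:0,v3:0,v4:0,v5:0,v6:1,v7:0

step 1: output 2; order=[2]; indeg=(1,1,0,1,0,0,1,0)
step 2: output 4; order=[2,4]; indeg=(1,1,0,1,0,0,1,0)
step 3: output 5; order=[2,4,5]; indeg=(1,1,0,0,0,0,1,0)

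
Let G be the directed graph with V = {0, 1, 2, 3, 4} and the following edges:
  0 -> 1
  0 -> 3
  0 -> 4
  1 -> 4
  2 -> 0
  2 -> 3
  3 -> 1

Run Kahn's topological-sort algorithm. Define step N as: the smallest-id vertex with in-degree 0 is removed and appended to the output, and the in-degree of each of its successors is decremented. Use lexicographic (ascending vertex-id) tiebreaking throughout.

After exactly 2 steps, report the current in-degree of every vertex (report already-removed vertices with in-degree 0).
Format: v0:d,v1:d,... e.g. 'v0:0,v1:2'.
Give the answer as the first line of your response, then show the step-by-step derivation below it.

v0:0,v1:1,v2:0,v3:0,v4:1

step 1: output 2; order=[2]; indeg=(0,2,0,1,2)
step 2: output 0; order=[2,0]; indeg=(0,1,0,0,1)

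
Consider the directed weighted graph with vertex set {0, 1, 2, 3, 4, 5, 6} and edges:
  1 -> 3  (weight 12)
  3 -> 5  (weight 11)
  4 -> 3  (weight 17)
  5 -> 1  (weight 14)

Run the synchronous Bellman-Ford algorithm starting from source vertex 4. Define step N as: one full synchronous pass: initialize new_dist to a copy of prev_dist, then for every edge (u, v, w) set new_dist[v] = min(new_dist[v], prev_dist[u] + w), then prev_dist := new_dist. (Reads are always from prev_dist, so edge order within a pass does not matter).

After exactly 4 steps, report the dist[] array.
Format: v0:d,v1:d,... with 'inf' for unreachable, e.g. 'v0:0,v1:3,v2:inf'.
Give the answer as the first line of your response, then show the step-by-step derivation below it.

v0:inf,v1:42,v2:inf,v3:17,v4:0,v5:28,v6:inf

step 1: dist = v0:inf,v1:inf,v2:inf,v3:17,v4:0,v5:inf,v6:inf
step 2: dist = v0:inf,v1:inf,v2:inf,v3:17,v4:0,v5:28,v6:inf
step 3: dist = v0:inf,v1:42,v2:inf,v3:17,v4:0,v5:28,v6:inf
step 4: dist = v0:inf,v1:42,v2:inf,v3:17,v4:0,v5:28,v6:inf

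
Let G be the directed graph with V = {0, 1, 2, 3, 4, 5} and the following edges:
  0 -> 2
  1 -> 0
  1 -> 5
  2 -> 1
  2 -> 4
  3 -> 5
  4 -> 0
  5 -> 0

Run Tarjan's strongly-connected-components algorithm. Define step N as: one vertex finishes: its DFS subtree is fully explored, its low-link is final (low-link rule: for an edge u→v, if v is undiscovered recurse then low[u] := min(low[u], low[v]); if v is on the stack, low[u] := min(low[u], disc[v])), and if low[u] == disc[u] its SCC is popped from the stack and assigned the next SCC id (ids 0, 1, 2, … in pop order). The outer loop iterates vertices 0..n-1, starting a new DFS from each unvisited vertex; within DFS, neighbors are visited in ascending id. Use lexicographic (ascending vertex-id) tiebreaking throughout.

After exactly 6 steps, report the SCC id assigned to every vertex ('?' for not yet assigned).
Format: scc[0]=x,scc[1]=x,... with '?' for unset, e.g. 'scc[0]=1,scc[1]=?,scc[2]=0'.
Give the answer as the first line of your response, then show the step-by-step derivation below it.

scc[0]=0,scc[1]=0,scc[2]=0,scc[3]=1,scc[4]=0,scc[5]=0

step 1: low=(low[0]=0,low[1]=0,low[2]=1,low[3]=?,low[4]=?,low[5]=0); scc=(scc[0]=?,scc[1]=?,scc[2]=?,scc[3]=?,scc[4]=?,scc[5]=?)
step 2: low=(low[0]=0,low[1]=0,low[2]=1,low[3]=?,low[4]=?,low[5]=0); scc=(scc[0]=?,scc[1]=?,scc[2]=?,scc[3]=?,scc[4]=?,scc[5]=?)
step 3: low=(low[0]=0,low[1]=0,low[2]=0,low[3]=?,low[4]=0,low[5]=0); scc=(scc[0]=?,scc[1]=?,scc[2]=?,scc[3]=?,scc[4]=?,scc[5]=?)
step 4: low=(low[0]=0,low[1]=0,low[2]=0,low[3]=?,low[4]=0,low[5]=0); scc=(scc[0]=?,scc[1]=?,scc[2]=?,scc[3]=?,scc[4]=?,scc[5]=?)
step 5: low=(low[0]=0,low[1]=0,low[2]=0,low[3]=?,low[4]=0,low[5]=0); scc=(scc[0]=0,scc[1]=0,scc[2]=0,scc[3]=?,scc[4]=0,scc[5]=0)
step 6: low=(low[0]=0,low[1]=0,low[2]=0,low[3]=5,low[4]=0,low[5]=0); scc=(scc[0]=0,scc[1]=0,scc[2]=0,scc[3]=1,scc[4]=0,scc[5]=0)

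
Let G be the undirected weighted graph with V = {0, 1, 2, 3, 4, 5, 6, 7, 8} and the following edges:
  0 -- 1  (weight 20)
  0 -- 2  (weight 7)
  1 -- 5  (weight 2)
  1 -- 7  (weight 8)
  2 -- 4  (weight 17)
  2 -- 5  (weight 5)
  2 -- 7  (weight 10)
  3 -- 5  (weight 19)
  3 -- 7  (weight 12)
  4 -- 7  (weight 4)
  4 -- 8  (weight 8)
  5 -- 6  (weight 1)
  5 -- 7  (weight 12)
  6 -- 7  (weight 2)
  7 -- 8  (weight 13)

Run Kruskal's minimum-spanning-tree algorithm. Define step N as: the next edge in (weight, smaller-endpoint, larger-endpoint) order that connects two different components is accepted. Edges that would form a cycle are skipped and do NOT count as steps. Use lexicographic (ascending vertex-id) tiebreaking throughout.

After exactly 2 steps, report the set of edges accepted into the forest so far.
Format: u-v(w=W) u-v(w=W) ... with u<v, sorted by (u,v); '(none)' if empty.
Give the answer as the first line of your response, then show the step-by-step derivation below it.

1-5(w=2) 5-6(w=1)

step 1: add edge 5-6 (w=1); MST = {5-6(w=1)}
step 2: add edge 1-5 (w=2); MST = {1-5(w=2) 5-6(w=1)}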